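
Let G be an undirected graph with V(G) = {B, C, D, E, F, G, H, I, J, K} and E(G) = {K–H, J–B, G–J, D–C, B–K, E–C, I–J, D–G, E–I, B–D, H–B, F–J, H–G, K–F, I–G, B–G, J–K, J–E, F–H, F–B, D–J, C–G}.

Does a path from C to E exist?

Yes

Explore from C.
Distance 1: reach D, E, G.
Found E.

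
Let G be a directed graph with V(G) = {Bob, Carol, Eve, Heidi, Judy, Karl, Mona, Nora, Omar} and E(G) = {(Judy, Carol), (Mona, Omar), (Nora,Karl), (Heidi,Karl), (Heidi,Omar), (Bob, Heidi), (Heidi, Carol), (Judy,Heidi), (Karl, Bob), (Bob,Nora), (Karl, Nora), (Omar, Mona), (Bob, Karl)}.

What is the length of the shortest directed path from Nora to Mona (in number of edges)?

Distance 0: Nora.
Distance 1: Karl.
Distance 2: Bob.
Distance 3: Heidi.
Distance 4: Carol, Omar.
Distance 5: Mona — contains Mona.

5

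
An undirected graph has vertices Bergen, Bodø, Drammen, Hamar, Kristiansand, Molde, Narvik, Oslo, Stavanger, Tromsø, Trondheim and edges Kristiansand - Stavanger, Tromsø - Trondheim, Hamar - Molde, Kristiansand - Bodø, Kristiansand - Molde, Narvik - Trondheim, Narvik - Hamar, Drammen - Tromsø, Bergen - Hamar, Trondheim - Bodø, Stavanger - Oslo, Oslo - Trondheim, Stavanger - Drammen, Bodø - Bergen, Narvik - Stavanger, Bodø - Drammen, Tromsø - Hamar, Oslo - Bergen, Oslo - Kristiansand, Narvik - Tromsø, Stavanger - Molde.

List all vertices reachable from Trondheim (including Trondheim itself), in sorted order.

Start at Trondheim.
Its neighbours: Bodø, Narvik, Oslo, Tromsø.
Then their neighbours: Bergen, Drammen, Hamar, Kristiansand, Stavanger.
Then next layer: Molde.
Every vertex is now reached.

Bergen, Bodø, Drammen, Hamar, Kristiansand, Molde, Narvik, Oslo, Stavanger, Tromsø, Trondheim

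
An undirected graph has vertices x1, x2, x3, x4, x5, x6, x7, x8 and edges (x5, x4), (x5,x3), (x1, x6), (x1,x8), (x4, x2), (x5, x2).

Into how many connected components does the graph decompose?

3

From x1: component {x1, x6, x8}.
From x2: component {x2, x3, x4, x5}.
From x7: component {x7}.
That's 3 components.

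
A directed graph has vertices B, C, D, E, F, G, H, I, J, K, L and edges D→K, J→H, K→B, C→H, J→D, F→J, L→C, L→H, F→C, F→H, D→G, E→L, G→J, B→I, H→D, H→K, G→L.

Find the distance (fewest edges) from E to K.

Distance 0: E.
Distance 1: L.
Distance 2: C, H.
Distance 3: D, K — contains K.

3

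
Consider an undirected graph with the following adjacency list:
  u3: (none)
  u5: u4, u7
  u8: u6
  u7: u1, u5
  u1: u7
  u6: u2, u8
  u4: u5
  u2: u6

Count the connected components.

From u1: component {u1, u4, u5, u7}.
From u2: component {u2, u6, u8}.
From u3: component {u3}.
That's 3 components.

3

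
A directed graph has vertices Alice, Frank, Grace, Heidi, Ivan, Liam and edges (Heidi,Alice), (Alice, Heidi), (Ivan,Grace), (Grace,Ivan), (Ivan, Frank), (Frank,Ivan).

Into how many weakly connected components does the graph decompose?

From Alice: component {Alice, Heidi}.
From Frank: component {Frank, Grace, Ivan}.
From Liam: component {Liam}.
That's 3 components.

3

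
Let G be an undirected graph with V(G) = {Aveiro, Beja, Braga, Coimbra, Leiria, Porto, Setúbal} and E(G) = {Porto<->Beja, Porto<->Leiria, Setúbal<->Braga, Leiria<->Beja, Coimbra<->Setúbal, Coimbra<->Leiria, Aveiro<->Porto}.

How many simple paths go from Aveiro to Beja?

2

Aveiro–Porto–Beja
Aveiro–Porto–Leiria–Beja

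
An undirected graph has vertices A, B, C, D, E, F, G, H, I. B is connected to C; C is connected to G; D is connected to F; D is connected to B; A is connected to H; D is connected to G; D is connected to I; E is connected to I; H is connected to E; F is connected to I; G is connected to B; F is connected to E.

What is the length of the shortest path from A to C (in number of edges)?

Distance 0: A.
Distance 1: H.
Distance 2: E.
Distance 3: F, I.
Distance 4: D.
Distance 5: B, G.
Distance 6: C — contains C.

6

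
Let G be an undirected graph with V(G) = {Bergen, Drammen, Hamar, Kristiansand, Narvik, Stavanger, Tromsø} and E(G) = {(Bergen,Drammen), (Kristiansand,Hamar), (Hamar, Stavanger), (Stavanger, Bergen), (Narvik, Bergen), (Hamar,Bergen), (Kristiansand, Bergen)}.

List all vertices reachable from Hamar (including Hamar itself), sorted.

Bergen, Drammen, Hamar, Kristiansand, Narvik, Stavanger

Start at Hamar.
Its neighbours: Bergen, Kristiansand, Stavanger.
Then their neighbours: Drammen, Narvik.
Nothing further is reachable.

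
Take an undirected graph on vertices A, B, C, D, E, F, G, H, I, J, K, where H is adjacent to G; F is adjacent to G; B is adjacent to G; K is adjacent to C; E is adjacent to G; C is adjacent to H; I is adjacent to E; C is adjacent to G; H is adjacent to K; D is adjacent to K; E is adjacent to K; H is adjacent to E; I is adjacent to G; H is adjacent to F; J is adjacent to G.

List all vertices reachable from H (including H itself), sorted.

Start at H.
Its neighbours: C, E, F, G, K.
Then their neighbours: B, D, I, J.
Nothing further is reachable.

B, C, D, E, F, G, H, I, J, K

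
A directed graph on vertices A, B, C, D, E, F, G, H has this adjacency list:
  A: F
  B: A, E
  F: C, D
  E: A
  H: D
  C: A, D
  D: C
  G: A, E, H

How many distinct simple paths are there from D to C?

D→C

1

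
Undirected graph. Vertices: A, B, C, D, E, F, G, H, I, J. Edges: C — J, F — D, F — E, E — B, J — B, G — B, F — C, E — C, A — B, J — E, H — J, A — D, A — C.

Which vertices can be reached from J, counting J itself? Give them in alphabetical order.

A, B, C, D, E, F, G, H, J

Start at J.
Its neighbours: B, C, E, H.
Then their neighbours: A, F, G.
Then next layer: D.
Nothing further is reachable.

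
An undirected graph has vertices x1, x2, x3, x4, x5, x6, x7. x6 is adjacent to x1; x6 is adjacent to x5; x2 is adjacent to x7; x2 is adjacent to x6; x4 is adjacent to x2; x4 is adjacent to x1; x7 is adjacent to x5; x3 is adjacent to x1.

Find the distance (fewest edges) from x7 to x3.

4

Distance 0: x7.
Distance 1: x2, x5.
Distance 2: x4, x6.
Distance 3: x1.
Distance 4: x3 — contains x3.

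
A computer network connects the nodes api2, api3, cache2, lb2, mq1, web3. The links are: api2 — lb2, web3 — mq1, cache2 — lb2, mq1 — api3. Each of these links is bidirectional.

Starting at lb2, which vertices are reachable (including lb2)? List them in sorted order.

api2, cache2, lb2

Start at lb2.
Its neighbours: api2, cache2.
Nothing further is reachable.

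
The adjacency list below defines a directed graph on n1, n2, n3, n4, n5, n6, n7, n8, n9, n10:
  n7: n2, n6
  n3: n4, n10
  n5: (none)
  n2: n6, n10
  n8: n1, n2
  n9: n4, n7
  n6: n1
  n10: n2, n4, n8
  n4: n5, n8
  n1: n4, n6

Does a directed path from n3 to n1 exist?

Yes

Explore from n3.
Distance 1: reach n4, n10.
Distance 2: reach n2, n5, n8.
Distance 3: reach n1, n6.
Found n1.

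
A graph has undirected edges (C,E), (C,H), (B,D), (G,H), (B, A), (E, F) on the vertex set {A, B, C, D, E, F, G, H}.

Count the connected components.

2

From A: component {A, B, D}.
From C: component {C, E, F, G, H}.
That's 2 components.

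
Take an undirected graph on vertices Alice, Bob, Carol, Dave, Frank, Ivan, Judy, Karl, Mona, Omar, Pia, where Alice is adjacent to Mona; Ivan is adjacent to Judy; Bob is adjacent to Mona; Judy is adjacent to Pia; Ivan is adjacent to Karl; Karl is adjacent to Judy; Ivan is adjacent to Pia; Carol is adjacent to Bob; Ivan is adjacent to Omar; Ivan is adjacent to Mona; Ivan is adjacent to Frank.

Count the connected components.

From Alice: component {Alice, Bob, Carol, Frank, Ivan, Judy, Karl, Mona, Omar, Pia}.
From Dave: component {Dave}.
That's 2 components.

2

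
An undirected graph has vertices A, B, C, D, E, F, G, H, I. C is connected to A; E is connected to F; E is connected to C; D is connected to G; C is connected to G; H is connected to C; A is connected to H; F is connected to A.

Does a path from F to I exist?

Explore from F.
Distance 1: reach A, E.
Distance 2: reach C, H.
Distance 3: reach G.
Distance 4: reach D.
The search is exhausted without reaching I; it lies in a different component.

No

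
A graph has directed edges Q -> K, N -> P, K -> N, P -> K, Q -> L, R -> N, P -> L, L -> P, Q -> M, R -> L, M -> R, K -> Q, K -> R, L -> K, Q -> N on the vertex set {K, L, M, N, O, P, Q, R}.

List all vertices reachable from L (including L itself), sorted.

K, L, M, N, P, Q, R

Start at L.
Its neighbours: K, P.
Then their neighbours: N, Q, R.
Then next layer: M.
Nothing further is reachable.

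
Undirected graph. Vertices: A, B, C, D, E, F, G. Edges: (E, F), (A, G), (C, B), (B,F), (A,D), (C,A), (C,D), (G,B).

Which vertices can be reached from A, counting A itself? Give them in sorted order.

Start at A.
Its neighbours: C, D, G.
Then their neighbours: B.
Then next layer: F.
Then next layer: E.
Every vertex is now reached.

A, B, C, D, E, F, G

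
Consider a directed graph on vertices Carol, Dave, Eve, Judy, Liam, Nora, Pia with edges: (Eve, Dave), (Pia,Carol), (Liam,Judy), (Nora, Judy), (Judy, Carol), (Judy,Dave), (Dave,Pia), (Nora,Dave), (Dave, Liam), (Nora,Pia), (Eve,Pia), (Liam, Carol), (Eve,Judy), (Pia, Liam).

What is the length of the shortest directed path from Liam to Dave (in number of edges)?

Distance 0: Liam.
Distance 1: Carol, Judy.
Distance 2: Dave — contains Dave.

2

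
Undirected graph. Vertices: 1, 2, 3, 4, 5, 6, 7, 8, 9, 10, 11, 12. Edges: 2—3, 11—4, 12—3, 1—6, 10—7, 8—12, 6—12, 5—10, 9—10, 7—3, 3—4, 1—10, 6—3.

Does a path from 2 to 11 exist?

Yes

Explore from 2.
Distance 1: reach 3.
Distance 2: reach 4, 6, 7, 12.
Distance 3: reach 1, 8, 10, 11.
Found 11.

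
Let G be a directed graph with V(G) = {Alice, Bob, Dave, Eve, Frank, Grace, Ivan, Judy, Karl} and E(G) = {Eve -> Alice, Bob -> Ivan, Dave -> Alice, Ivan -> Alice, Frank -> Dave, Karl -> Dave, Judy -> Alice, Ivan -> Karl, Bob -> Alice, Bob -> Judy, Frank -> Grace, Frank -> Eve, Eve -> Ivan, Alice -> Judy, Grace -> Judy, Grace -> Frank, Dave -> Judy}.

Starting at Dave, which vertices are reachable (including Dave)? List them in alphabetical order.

Alice, Dave, Judy

Start at Dave.
Its neighbours: Alice, Judy.
Nothing further is reachable.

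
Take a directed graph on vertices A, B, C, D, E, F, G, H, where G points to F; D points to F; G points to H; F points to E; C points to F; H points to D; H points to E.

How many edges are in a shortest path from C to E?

2

Distance 0: C.
Distance 1: F.
Distance 2: E — contains E.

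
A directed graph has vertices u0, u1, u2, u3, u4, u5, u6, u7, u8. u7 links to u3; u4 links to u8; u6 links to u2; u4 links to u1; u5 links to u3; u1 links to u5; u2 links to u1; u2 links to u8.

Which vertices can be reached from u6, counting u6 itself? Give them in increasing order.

u1, u2, u3, u5, u6, u8

Start at u6.
Its neighbours: u2.
Then their neighbours: u1, u8.
Then next layer: u5.
Then next layer: u3.
Nothing further is reachable.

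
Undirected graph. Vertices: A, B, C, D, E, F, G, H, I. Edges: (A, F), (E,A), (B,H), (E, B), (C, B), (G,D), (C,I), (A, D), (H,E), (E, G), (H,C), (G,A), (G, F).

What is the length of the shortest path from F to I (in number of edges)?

Distance 0: F.
Distance 1: A, G.
Distance 2: D, E.
Distance 3: B, H.
Distance 4: C.
Distance 5: I — contains I.

5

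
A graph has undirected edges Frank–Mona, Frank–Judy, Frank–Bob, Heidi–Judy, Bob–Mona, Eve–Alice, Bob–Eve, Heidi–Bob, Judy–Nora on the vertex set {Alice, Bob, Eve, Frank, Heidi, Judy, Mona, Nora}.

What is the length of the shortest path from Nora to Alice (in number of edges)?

5

Distance 0: Nora.
Distance 1: Judy.
Distance 2: Frank, Heidi.
Distance 3: Bob, Mona.
Distance 4: Eve.
Distance 5: Alice — contains Alice.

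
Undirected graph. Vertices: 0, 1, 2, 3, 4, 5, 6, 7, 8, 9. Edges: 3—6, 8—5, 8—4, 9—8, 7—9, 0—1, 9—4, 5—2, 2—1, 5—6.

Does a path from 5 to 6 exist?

Yes

Explore from 5.
Distance 1: reach 2, 6, 8.
Found 6.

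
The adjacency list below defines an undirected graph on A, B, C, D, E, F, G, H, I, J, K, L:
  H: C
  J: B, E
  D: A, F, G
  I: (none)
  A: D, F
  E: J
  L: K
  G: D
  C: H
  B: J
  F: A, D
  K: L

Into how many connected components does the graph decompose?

From A: component {A, D, F, G}.
From B: component {B, E, J}.
From C: component {C, H}.
From I: component {I}.
From K: component {K, L}.
That's 5 components.

5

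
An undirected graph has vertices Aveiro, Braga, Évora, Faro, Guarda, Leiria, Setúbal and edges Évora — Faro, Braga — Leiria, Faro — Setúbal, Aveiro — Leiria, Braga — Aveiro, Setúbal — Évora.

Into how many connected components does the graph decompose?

3

From Aveiro: component {Aveiro, Braga, Leiria}.
From Évora: component {Évora, Faro, Setúbal}.
From Guarda: component {Guarda}.
That's 3 components.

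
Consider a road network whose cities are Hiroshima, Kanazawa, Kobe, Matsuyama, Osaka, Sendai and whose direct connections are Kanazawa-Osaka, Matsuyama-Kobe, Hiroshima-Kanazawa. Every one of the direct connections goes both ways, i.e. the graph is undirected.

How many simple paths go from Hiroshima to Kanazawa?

1

Hiroshima–Kanazawa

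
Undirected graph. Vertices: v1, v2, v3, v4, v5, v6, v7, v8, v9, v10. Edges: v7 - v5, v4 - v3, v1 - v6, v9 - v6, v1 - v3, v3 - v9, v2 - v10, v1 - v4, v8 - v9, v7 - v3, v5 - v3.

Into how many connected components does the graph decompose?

From v1: component {v1, v3, v4, v5, v6, v7, v8, v9}.
From v2: component {v2, v10}.
That's 2 components.

2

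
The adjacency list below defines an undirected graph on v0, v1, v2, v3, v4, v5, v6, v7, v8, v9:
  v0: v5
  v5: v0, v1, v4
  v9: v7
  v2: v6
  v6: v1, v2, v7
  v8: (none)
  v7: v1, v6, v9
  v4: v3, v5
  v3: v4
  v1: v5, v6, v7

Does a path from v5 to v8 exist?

No

Explore from v5.
Distance 1: reach v0, v1, v4.
Distance 2: reach v3, v6, v7.
Distance 3: reach v2, v9.
The search is exhausted without reaching v8; it lies in a different component.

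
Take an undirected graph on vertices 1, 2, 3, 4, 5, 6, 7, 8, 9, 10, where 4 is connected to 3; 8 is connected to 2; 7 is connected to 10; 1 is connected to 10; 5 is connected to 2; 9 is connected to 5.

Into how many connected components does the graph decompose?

4

From 1: component {1, 7, 10}.
From 2: component {2, 5, 8, 9}.
From 3: component {3, 4}.
From 6: component {6}.
That's 4 components.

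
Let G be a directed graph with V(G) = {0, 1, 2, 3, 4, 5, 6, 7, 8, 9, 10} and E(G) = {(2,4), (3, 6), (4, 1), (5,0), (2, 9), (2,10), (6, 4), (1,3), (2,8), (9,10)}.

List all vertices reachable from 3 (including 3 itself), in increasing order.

Start at 3.
Its neighbours: 6.
Then their neighbours: 4.
Then next layer: 1.
Nothing further is reachable.

1, 3, 4, 6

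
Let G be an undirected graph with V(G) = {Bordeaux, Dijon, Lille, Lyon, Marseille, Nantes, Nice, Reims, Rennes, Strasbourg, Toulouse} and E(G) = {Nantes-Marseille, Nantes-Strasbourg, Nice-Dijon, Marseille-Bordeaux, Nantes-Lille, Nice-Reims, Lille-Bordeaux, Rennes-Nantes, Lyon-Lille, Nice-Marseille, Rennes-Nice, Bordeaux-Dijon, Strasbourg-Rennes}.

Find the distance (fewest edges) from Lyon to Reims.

5

Distance 0: Lyon.
Distance 1: Lille.
Distance 2: Bordeaux, Nantes.
Distance 3: Dijon, Marseille, Rennes, Strasbourg.
Distance 4: Nice.
Distance 5: Reims — contains Reims.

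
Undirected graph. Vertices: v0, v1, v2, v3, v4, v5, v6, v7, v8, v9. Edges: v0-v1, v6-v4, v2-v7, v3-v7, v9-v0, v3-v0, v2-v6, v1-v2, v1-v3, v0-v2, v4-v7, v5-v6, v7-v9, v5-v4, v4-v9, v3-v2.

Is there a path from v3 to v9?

Explore from v3.
Distance 1: reach v0, v1, v2, v7.
Distance 2: reach v4, v6, v9.
Found v9.

Yes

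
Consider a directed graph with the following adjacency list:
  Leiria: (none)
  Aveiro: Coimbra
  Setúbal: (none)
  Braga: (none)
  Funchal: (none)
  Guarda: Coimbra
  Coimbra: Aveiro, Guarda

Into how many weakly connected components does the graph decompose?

From Aveiro: component {Aveiro, Coimbra, Guarda}.
From Braga: component {Braga}.
From Funchal: component {Funchal}.
From Leiria: component {Leiria}.
From Setúbal: component {Setúbal}.
That's 5 components.

5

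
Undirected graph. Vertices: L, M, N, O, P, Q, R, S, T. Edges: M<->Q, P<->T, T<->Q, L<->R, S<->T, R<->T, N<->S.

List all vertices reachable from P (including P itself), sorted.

Start at P.
Its neighbours: T.
Then their neighbours: Q, R, S.
Then next layer: L, M, N.
Nothing further is reachable.

L, M, N, P, Q, R, S, T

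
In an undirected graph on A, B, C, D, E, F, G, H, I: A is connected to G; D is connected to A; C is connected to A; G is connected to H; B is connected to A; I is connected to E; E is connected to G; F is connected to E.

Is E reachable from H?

Yes

Explore from H.
Distance 1: reach G.
Distance 2: reach A, E.
Found E.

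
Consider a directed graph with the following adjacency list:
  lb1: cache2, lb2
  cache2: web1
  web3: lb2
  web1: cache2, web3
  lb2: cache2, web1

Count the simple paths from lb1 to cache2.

lb1→cache2
lb1→lb2→cache2
lb1→lb2→web1→cache2

3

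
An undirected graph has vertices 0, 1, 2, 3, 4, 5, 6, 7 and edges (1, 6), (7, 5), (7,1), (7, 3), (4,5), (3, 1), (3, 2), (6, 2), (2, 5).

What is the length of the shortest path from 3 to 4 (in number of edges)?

Distance 0: 3.
Distance 1: 1, 2, 7.
Distance 2: 5, 6.
Distance 3: 4 — contains 4.

3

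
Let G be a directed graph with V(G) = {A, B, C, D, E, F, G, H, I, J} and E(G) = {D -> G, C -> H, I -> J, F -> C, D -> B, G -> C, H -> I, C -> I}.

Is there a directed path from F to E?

Explore from F.
Distance 1: reach C.
Distance 2: reach H, I.
Distance 3: reach J.
The search from F is exhausted; no directed path reaches E.

No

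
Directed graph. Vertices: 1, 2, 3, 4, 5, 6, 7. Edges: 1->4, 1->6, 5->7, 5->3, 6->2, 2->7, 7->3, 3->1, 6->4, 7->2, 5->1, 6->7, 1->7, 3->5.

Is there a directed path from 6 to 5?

Explore from 6.
Distance 1: reach 2, 4, 7.
Distance 2: reach 3.
Distance 3: reach 1, 5.
Found 5.

Yes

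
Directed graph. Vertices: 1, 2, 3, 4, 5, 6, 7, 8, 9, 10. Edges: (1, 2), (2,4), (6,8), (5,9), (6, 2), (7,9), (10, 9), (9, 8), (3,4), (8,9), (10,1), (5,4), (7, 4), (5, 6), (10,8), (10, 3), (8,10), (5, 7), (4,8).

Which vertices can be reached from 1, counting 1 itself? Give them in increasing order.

1, 2, 3, 4, 8, 9, 10

Start at 1.
Its neighbours: 2.
Then their neighbours: 4.
Then next layer: 8.
Then next layer: 9, 10.
Then next layer: 3.
Nothing further is reachable.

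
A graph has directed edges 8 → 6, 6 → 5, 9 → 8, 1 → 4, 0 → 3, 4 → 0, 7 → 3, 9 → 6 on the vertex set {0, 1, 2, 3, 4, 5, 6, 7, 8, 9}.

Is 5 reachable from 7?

No

Explore from 7.
Distance 1: reach 3.
The search from 7 is exhausted; no directed path reaches 5.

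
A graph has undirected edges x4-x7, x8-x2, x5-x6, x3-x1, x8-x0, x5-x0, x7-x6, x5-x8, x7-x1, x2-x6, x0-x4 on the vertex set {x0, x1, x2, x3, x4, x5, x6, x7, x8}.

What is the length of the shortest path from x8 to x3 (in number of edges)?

5

Distance 0: x8.
Distance 1: x0, x2, x5.
Distance 2: x4, x6.
Distance 3: x7.
Distance 4: x1.
Distance 5: x3 — contains x3.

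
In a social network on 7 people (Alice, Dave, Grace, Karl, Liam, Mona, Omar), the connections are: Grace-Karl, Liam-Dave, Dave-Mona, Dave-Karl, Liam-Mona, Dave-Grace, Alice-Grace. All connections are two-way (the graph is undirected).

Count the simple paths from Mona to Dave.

2

Mona–Dave
Mona–Liam–Dave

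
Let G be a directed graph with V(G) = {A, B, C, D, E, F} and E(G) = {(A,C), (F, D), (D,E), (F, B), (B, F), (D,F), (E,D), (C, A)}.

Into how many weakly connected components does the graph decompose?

2

From A: component {A, C}.
From B: component {B, D, E, F}.
That's 2 components.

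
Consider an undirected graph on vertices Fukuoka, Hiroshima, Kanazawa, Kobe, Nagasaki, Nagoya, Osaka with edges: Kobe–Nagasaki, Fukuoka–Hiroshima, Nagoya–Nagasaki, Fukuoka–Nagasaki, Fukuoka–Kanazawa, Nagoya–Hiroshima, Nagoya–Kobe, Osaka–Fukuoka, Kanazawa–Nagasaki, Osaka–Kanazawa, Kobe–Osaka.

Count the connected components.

1

From Fukuoka: component {Fukuoka, Hiroshima, Kanazawa, Kobe, Nagasaki, Nagoya, Osaka}.
That's 1 component.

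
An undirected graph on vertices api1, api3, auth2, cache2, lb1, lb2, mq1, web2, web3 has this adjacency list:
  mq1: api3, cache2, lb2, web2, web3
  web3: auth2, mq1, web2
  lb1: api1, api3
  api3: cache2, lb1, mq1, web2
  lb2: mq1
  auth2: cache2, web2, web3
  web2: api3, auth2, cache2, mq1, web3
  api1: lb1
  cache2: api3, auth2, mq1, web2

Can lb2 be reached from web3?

Yes

Explore from web3.
Distance 1: reach auth2, mq1, web2.
Distance 2: reach api3, cache2, lb2.
Found lb2.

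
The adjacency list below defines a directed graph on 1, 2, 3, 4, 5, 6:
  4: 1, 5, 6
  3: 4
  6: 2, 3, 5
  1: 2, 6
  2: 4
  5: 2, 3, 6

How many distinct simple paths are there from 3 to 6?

3

3→4→1→6
3→4→5→6
3→4→6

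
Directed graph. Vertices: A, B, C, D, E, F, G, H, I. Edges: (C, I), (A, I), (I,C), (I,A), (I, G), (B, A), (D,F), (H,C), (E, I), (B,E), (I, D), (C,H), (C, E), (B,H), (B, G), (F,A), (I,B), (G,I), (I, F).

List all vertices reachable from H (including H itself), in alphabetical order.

A, B, C, D, E, F, G, H, I

Start at H.
Its neighbours: C.
Then their neighbours: E, I.
Then next layer: A, B, D, F, G.
Every vertex is now reached.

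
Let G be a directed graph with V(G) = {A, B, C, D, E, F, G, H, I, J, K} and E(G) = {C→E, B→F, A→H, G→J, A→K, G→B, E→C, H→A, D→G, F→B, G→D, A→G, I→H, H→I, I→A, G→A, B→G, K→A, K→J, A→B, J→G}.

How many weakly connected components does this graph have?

From A: component {A, B, D, F, G, H, I, J, K}.
From C: component {C, E}.
That's 2 components.

2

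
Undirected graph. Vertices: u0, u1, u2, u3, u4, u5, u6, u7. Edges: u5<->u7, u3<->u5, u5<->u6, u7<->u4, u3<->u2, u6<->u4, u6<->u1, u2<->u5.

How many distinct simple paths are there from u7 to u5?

u7–u4–u6–u5
u7–u5

2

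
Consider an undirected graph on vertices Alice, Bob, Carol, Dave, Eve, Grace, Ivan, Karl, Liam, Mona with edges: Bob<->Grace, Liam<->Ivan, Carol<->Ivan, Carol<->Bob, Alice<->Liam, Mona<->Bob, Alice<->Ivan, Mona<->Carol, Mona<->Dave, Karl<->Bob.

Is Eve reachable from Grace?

Explore from Grace.
Distance 1: reach Bob.
Distance 2: reach Carol, Karl, Mona.
Distance 3: reach Dave, Ivan.
Distance 4: reach Alice, Liam.
The search is exhausted without reaching Eve; it lies in a different component.

No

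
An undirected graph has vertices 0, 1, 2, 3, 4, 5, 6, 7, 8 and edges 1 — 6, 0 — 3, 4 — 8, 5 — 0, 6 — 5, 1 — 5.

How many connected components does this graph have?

From 0: component {0, 1, 3, 5, 6}.
From 2: component {2}.
From 4: component {4, 8}.
From 7: component {7}.
That's 4 components.

4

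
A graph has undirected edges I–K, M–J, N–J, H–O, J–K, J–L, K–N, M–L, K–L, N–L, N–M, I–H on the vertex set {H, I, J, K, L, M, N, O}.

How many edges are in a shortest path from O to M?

Distance 0: O.
Distance 1: H.
Distance 2: I.
Distance 3: K.
Distance 4: J, L, N.
Distance 5: M — contains M.

5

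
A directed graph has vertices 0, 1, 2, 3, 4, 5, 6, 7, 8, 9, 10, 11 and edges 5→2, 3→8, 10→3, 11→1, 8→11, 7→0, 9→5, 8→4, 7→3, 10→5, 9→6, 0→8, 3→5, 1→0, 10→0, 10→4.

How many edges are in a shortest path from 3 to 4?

Distance 0: 3.
Distance 1: 5, 8.
Distance 2: 2, 4, 11 — contains 4.

2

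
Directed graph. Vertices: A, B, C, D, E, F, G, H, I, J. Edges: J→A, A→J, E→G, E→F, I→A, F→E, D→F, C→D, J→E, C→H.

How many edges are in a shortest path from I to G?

Distance 0: I.
Distance 1: A.
Distance 2: J.
Distance 3: E.
Distance 4: F, G — contains G.

4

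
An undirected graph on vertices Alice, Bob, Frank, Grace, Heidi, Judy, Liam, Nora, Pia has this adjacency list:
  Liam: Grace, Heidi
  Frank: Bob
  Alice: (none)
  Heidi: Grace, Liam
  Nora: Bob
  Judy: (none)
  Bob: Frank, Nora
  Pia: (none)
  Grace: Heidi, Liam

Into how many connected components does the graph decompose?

5

From Alice: component {Alice}.
From Bob: component {Bob, Frank, Nora}.
From Grace: component {Grace, Heidi, Liam}.
From Judy: component {Judy}.
From Pia: component {Pia}.
That's 5 components.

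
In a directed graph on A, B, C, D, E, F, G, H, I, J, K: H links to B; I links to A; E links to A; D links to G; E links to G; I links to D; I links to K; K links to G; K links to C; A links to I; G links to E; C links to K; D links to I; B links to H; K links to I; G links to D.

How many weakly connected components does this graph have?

From A: component {A, C, D, E, G, I, K}.
From B: component {B, H}.
From F: component {F}.
From J: component {J}.
That's 4 components.

4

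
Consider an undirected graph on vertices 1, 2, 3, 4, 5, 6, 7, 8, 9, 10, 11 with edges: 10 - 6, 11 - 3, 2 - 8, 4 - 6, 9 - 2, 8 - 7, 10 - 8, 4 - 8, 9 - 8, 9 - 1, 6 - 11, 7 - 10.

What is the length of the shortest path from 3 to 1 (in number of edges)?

6

Distance 0: 3.
Distance 1: 11.
Distance 2: 6.
Distance 3: 4, 10.
Distance 4: 7, 8.
Distance 5: 2, 9.
Distance 6: 1 — contains 1.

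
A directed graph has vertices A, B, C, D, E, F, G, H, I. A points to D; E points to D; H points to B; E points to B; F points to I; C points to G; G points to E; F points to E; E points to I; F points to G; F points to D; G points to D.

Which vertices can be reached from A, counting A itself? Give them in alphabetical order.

A, D

Start at A.
Its neighbours: D.
Nothing further is reachable.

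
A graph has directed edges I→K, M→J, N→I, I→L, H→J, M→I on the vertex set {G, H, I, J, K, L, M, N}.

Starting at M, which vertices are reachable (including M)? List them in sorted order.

I, J, K, L, M

Start at M.
Its neighbours: I, J.
Then their neighbours: K, L.
Nothing further is reachable.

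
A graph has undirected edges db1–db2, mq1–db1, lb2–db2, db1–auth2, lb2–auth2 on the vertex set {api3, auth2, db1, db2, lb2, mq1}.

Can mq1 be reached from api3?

api3 has no edges, so nothing is reachable from it.

No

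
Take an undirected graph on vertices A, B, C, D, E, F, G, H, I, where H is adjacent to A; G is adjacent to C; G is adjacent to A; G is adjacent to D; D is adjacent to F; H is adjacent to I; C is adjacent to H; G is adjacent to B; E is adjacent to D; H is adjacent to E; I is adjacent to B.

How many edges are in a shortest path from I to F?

4

Distance 0: I.
Distance 1: B, H.
Distance 2: A, C, E, G.
Distance 3: D.
Distance 4: F — contains F.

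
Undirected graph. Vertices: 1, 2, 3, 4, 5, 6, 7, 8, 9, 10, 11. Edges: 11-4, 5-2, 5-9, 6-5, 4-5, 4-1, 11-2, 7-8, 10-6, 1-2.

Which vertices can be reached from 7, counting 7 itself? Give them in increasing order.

7, 8

Start at 7.
Its neighbours: 8.
Nothing further is reachable.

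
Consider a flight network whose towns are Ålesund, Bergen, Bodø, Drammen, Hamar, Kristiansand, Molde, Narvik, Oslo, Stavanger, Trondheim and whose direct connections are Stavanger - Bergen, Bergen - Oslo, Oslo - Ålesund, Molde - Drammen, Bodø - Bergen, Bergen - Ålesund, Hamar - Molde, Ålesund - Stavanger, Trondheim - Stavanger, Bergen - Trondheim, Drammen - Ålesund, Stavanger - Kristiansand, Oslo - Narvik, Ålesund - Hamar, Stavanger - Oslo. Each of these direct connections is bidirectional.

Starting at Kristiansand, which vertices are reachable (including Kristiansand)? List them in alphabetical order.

Ålesund, Bergen, Bodø, Drammen, Hamar, Kristiansand, Molde, Narvik, Oslo, Stavanger, Trondheim

Start at Kristiansand.
Its neighbours: Stavanger.
Then their neighbours: Ålesund, Bergen, Oslo, Trondheim.
Then next layer: Bodø, Drammen, Hamar, Narvik.
Then next layer: Molde.
Every vertex is now reached.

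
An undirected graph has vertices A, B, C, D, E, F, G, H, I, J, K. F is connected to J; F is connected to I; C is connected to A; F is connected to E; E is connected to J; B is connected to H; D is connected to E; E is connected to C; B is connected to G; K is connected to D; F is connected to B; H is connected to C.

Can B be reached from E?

Explore from E.
Distance 1: reach C, D, F, J.
Distance 2: reach A, B, H, I, K.
Found B.

Yes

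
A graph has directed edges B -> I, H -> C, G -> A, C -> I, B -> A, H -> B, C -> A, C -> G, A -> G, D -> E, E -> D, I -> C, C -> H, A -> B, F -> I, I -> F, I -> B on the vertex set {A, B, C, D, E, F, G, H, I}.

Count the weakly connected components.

2

From A: component {A, B, C, F, G, H, I}.
From D: component {D, E}.
That's 2 components.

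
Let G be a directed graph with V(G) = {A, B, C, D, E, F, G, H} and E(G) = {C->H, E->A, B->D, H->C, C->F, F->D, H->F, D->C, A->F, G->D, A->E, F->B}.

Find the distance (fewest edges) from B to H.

Distance 0: B.
Distance 1: D.
Distance 2: C.
Distance 3: F, H — contains H.

3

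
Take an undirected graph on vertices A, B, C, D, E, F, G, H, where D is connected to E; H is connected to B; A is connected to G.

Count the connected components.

5

From A: component {A, G}.
From B: component {B, H}.
From C: component {C}.
From D: component {D, E}.
From F: component {F}.
That's 5 components.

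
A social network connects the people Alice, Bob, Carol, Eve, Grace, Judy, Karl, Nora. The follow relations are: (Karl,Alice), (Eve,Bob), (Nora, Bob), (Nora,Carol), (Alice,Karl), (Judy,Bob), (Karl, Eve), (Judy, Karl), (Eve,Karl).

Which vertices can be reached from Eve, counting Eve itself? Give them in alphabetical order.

Start at Eve.
Its neighbours: Bob, Karl.
Then their neighbours: Alice.
Nothing further is reachable.

Alice, Bob, Eve, Karl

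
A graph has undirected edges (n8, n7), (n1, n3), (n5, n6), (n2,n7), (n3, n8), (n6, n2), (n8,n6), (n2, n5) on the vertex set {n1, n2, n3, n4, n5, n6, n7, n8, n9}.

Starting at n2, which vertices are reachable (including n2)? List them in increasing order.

Start at n2.
Its neighbours: n5, n6, n7.
Then their neighbours: n8.
Then next layer: n3.
Then next layer: n1.
Nothing further is reachable.

n1, n2, n3, n5, n6, n7, n8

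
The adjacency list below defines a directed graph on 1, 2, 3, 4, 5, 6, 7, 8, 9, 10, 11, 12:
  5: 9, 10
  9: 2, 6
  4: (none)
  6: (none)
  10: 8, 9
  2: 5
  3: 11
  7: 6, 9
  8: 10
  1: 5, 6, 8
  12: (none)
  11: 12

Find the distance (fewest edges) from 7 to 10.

Distance 0: 7.
Distance 1: 6, 9.
Distance 2: 2.
Distance 3: 5.
Distance 4: 10 — contains 10.

4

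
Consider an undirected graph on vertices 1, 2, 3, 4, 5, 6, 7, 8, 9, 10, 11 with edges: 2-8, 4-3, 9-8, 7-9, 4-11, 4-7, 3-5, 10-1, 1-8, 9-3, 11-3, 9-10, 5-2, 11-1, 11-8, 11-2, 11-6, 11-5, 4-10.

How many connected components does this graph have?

1

From 1: component {1, 2, 3, 4, 5, 6, 7, 8, 9, 10, 11}.
That's 1 component.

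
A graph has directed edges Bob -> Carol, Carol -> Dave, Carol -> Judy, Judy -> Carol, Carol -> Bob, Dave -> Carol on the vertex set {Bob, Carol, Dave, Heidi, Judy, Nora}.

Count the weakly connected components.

From Bob: component {Bob, Carol, Dave, Judy}.
From Heidi: component {Heidi}.
From Nora: component {Nora}.
That's 3 components.

3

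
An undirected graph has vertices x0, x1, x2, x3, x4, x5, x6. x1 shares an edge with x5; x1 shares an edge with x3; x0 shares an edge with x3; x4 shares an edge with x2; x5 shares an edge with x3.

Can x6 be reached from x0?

Explore from x0.
Distance 1: reach x3.
Distance 2: reach x1, x5.
The search is exhausted without reaching x6; it lies in a different component.

No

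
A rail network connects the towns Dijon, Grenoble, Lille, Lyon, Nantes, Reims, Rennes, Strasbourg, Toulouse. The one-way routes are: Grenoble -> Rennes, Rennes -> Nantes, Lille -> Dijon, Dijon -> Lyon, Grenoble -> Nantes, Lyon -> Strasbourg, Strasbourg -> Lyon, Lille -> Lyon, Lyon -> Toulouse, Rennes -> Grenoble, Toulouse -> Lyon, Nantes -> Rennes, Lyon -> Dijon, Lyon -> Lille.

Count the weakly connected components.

3

From Dijon: component {Dijon, Lille, Lyon, Strasbourg, Toulouse}.
From Grenoble: component {Grenoble, Nantes, Rennes}.
From Reims: component {Reims}.
That's 3 components.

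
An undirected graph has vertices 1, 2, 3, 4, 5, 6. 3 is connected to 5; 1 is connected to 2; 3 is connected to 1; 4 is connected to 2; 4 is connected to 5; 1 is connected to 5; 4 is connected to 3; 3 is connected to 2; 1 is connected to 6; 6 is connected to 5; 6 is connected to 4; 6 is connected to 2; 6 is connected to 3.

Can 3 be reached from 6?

Explore from 6.
Distance 1: reach 1, 2, 3, 4, 5.
Found 3.

Yes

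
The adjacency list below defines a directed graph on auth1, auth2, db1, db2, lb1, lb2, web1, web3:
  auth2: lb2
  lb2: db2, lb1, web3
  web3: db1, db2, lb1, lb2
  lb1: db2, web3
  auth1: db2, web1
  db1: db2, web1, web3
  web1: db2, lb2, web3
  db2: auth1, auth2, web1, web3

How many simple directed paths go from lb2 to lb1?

5

lb2→db2→auth1→web1→web3→lb1
lb2→db2→web1→web3→lb1
lb2→db2→web3→lb1
lb2→lb1
lb2→web3→lb1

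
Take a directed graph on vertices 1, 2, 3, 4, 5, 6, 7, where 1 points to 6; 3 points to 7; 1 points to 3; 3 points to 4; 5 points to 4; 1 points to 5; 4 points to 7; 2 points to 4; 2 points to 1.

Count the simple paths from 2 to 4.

2→1→3→4
2→1→5→4
2→4

3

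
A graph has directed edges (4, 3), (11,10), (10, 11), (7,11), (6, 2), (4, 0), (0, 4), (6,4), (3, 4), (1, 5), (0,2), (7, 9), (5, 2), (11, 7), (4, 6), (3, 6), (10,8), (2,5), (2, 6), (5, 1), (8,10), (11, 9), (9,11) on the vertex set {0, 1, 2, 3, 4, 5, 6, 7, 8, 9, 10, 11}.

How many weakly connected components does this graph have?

From 0: component {0, 1, 2, 3, 4, 5, 6}.
From 7: component {7, 8, 9, 10, 11}.
That's 2 components.

2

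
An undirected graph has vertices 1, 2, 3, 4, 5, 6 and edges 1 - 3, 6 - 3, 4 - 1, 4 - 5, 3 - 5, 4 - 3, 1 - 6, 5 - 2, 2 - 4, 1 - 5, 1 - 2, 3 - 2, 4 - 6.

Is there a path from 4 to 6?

Explore from 4.
Distance 1: reach 1, 2, 3, 5, 6.
Found 6.

Yes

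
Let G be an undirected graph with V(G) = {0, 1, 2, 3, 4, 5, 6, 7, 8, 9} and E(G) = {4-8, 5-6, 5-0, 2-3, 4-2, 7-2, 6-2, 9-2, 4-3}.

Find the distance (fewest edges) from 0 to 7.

Distance 0: 0.
Distance 1: 5.
Distance 2: 6.
Distance 3: 2.
Distance 4: 3, 4, 7, 9 — contains 7.

4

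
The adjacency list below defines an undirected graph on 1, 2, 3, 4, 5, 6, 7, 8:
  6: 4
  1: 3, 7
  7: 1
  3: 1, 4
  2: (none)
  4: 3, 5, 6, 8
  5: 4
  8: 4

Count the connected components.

From 1: component {1, 3, 4, 5, 6, 7, 8}.
From 2: component {2}.
That's 2 components.

2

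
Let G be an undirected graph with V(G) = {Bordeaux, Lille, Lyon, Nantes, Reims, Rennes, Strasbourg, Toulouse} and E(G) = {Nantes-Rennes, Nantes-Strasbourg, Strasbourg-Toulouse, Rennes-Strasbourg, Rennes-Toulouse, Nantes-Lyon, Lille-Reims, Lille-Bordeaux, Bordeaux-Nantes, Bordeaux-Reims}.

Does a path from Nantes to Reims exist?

Explore from Nantes.
Distance 1: reach Bordeaux, Lyon, Rennes, Strasbourg.
Distance 2: reach Lille, Reims, Toulouse.
Found Reims.

Yes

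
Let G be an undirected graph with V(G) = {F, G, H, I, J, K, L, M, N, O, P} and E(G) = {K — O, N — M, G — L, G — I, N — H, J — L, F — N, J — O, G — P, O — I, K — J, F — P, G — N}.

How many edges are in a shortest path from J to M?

4

Distance 0: J.
Distance 1: K, L, O.
Distance 2: G, I.
Distance 3: N, P.
Distance 4: F, H, M — contains M.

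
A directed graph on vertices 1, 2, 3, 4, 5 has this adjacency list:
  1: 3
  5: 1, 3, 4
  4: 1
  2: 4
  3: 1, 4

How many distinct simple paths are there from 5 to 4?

5→1→3→4
5→3→4
5→4

3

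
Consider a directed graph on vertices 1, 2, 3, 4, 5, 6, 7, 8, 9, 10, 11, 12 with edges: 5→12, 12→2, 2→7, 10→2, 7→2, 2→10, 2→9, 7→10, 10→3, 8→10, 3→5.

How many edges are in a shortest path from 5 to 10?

3

Distance 0: 5.
Distance 1: 12.
Distance 2: 2.
Distance 3: 7, 9, 10 — contains 10.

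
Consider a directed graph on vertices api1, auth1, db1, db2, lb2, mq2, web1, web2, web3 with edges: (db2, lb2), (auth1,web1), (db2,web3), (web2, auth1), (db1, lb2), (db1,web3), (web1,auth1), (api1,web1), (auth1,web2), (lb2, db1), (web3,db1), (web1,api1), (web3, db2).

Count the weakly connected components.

3

From api1: component {api1, auth1, web1, web2}.
From db1: component {db1, db2, lb2, web3}.
From mq2: component {mq2}.
That's 3 components.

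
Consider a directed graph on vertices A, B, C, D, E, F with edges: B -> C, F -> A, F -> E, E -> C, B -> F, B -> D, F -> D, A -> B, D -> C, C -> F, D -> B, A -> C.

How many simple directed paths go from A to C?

5

A→B→C
A→B→D→C
A→B→F→D→C
A→B→F→E→C
A→C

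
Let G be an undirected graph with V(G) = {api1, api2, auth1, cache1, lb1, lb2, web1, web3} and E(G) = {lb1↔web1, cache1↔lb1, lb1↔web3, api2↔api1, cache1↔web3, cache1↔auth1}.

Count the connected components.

3

From api1: component {api1, api2}.
From auth1: component {auth1, cache1, lb1, web1, web3}.
From lb2: component {lb2}.
That's 3 components.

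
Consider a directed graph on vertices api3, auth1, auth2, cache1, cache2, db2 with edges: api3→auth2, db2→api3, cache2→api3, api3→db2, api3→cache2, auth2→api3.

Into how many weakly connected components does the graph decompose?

From api3: component {api3, auth2, cache2, db2}.
From auth1: component {auth1}.
From cache1: component {cache1}.
That's 3 components.

3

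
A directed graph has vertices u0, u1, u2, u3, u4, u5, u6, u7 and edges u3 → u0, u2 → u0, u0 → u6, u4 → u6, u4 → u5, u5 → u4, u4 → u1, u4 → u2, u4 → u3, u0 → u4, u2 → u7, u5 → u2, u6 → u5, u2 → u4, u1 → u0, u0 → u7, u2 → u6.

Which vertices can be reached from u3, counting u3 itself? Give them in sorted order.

Start at u3.
Its neighbours: u0.
Then their neighbours: u4, u6, u7.
Then next layer: u1, u2, u5.
Every vertex is now reached.

u0, u1, u2, u3, u4, u5, u6, u7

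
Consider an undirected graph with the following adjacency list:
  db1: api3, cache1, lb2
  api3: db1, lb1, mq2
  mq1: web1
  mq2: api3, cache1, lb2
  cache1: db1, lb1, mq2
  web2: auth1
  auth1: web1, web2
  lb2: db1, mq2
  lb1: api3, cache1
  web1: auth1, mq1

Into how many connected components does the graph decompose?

From api3: component {api3, cache1, db1, lb1, lb2, mq2}.
From auth1: component {auth1, mq1, web1, web2}.
That's 2 components.

2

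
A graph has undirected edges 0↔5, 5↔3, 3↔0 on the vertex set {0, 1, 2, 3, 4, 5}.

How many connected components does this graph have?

From 0: component {0, 3, 5}.
From 1: component {1}.
From 2: component {2}.
From 4: component {4}.
That's 4 components.

4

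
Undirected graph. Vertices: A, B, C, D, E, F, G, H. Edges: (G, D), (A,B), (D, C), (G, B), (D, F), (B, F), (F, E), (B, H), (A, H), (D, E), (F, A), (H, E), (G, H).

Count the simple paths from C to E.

C–D–E
C–D–F–A–B–G–H–E
C–D–F–A–B–H–E
C–D–F–A–H–E
C–D–F–B–A–H–E
C–D–F–B–G–H–E
C–D–F–B–H–E
C–D–F–E
... and 11 more.

19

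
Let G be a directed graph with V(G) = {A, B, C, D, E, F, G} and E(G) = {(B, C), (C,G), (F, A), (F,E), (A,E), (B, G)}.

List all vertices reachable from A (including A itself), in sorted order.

Start at A.
Its neighbours: E.
Nothing further is reachable.

A, E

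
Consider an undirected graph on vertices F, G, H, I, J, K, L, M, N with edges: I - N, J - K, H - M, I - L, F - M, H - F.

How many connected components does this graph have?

4

From F: component {F, H, M}.
From G: component {G}.
From I: component {I, L, N}.
From J: component {J, K}.
That's 4 components.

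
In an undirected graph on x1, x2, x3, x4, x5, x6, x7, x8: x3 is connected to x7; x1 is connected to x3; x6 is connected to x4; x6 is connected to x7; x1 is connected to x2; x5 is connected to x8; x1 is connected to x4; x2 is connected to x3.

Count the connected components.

From x1: component {x1, x2, x3, x4, x6, x7}.
From x5: component {x5, x8}.
That's 2 components.

2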